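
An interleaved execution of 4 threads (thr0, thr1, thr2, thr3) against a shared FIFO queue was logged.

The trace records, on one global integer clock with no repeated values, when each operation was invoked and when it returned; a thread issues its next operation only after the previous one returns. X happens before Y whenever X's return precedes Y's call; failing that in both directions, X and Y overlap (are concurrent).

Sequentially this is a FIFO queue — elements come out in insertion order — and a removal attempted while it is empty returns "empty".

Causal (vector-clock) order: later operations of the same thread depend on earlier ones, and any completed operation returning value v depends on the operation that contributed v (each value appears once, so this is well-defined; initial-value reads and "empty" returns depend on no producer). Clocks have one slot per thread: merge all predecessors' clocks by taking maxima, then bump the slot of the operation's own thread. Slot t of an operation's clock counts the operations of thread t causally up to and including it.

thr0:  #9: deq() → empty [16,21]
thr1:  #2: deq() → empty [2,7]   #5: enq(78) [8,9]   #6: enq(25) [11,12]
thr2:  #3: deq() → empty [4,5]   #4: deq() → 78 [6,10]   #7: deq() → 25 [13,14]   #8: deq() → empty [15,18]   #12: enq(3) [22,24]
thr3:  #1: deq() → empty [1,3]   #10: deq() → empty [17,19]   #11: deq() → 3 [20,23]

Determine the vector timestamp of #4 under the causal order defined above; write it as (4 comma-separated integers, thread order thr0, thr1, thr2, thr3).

invoked at 1, #1 has no predecessors; its own thr3 bump gives (0, 0, 0, 1)
invoked at 4, #3 has no predecessors; its own thr2 bump gives (0, 0, 1, 0)
invoked at 2, #2 has no predecessors; its own thr1 bump gives (0, 1, 0, 0)
invoked at 16, #9 has no predecessors; its own thr0 bump gives (1, 0, 0, 0)
#10 (invocation 17): componentwise max over VC(#1)=(0, 0, 0, 1), +1 at thr3, giving (0, 0, 0, 2)
#5 (invocation 8): componentwise max over VC(#2)=(0, 1, 0, 0), +1 at thr1, giving (0, 2, 0, 0)
#6 (invocation 11): componentwise max over VC(#5)=(0, 2, 0, 0), +1 at thr1, giving (0, 3, 0, 0)
#4 (invocation 6): componentwise max over VC(#3)=(0, 0, 1, 0), VC(#5)=(0, 2, 0, 0), +1 at thr2, giving (0, 2, 2, 0)
#7 (invocation 13): componentwise max over VC(#4)=(0, 2, 2, 0), VC(#6)=(0, 3, 0, 0), +1 at thr2, giving (0, 3, 3, 0)
#8 (invocation 15): componentwise max over VC(#7)=(0, 3, 3, 0), +1 at thr2, giving (0, 3, 4, 0)
#12 (invocation 22): componentwise max over VC(#8)=(0, 3, 4, 0), +1 at thr2, giving (0, 3, 5, 0)
#11 (invocation 20): componentwise max over VC(#10)=(0, 0, 0, 2), VC(#12)=(0, 3, 5, 0), +1 at thr3, giving (0, 3, 5, 3)
target: VC(#4) = (0, 2, 2, 0)

(0, 2, 2, 0)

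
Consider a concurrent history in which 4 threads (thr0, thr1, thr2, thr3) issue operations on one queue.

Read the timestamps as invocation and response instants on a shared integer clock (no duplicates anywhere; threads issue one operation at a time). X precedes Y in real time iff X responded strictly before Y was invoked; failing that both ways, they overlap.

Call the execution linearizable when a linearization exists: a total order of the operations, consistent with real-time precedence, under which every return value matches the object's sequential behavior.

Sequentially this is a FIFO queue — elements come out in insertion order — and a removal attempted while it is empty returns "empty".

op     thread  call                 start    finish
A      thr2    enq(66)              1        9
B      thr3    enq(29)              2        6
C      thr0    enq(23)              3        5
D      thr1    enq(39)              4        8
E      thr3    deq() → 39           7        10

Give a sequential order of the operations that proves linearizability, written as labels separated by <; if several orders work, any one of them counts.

D < A < B < C < E

1. D enq(39), leaving queue <39>
2. A enq(66), leaving queue <39,66>
3. B enq(29), leaving queue <39,66,29>
4. C enq(23), leaving queue <39,66,29,23>
5. E deq() → 39, leaving queue <66,29,23>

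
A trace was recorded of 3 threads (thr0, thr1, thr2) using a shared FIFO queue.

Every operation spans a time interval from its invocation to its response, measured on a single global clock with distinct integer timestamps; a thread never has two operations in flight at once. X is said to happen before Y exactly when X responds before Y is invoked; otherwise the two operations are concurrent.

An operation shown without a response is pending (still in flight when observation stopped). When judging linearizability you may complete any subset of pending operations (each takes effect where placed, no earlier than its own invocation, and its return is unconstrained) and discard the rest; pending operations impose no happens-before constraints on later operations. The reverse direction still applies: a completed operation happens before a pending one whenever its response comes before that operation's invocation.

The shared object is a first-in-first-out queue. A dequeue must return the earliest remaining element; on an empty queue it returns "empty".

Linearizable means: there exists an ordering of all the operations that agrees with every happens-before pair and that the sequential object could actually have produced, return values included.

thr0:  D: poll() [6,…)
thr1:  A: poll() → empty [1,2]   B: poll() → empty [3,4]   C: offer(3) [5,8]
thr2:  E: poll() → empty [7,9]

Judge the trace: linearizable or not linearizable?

witness order: A, B, C, D, E
1. A poll() → empty, leaving queue <>
2. B poll() → empty, leaving queue <>
3. C offer(3), leaving queue <3>
4. D poll() (pending, included), leaving queue <>
5. E poll() → empty, leaving queue <>

linearizable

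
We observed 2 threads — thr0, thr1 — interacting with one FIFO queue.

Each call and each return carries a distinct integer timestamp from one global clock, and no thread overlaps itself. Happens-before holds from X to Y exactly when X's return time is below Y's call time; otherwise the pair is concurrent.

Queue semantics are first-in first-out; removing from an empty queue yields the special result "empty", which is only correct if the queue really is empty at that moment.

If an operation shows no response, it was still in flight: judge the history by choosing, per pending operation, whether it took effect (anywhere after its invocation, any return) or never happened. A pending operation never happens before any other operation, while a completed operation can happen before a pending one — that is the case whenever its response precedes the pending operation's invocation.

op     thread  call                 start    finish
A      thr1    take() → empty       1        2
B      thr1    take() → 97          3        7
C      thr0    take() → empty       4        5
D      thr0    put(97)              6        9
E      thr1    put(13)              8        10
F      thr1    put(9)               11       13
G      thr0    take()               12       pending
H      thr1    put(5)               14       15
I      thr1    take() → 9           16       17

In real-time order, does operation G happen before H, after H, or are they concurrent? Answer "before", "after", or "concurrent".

G spans [12,…), H spans [14,15]
the intervals overlap in both directions

concurrent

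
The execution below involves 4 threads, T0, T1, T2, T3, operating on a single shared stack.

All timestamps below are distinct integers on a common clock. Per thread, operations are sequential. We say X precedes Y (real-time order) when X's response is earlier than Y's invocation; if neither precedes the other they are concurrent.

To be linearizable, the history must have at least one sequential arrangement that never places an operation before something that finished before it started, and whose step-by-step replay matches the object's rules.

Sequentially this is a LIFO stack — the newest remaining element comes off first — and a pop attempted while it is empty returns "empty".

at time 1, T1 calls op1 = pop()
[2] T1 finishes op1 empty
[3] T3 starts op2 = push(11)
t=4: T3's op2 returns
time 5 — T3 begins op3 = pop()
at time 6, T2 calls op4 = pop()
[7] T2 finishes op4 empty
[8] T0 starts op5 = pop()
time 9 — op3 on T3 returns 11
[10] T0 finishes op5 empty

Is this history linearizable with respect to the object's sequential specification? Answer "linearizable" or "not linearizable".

linearizable

witness order: op1, op2, op3, op4, op5
step 1: op1 pop() → empty — stack <>
step 2: op2 push(11) — stack <11>
step 3: op3 pop() → 11 — stack <>
step 4: op4 pop() → empty — stack <>
step 5: op5 pop() → empty — stack <>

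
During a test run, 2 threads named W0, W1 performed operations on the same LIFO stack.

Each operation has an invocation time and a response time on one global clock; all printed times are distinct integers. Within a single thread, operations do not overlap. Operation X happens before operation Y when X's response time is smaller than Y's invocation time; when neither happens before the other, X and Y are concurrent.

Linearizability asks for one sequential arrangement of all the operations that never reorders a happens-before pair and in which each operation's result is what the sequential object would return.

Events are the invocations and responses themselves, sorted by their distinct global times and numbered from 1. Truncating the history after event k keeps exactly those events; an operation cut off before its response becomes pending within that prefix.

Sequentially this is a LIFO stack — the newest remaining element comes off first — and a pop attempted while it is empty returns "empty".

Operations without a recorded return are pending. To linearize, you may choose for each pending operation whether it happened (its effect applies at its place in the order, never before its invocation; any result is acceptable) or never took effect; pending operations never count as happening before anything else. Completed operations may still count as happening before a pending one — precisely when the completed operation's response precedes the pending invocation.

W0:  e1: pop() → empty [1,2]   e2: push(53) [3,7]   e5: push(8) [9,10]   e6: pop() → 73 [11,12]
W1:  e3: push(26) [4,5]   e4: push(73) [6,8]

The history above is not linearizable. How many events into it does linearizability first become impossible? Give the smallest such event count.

12

events 1..11 are still linearizable — one witness is e1, e2, e3, e4, e5:
step 1: e1 pop() → empty — stack <>
step 2: e2 push(53) — stack <53>
step 3: e3 push(26) — stack <53,26>
step 4: e4 push(73) — stack <53,26,73>
step 5: e5 push(8) — stack <53,26,73,8>
adding event 12 (e6 responds at 12) leaves no legal real-time order
e.g. e1, e2, e3, e4, e5, e6: illegal at step 6, since e6 pop() → 73 cannot apply there
e.g. e1, e3, e2, e4, e5, e6: illegal at step 6, since e6 pop() → 73 cannot apply there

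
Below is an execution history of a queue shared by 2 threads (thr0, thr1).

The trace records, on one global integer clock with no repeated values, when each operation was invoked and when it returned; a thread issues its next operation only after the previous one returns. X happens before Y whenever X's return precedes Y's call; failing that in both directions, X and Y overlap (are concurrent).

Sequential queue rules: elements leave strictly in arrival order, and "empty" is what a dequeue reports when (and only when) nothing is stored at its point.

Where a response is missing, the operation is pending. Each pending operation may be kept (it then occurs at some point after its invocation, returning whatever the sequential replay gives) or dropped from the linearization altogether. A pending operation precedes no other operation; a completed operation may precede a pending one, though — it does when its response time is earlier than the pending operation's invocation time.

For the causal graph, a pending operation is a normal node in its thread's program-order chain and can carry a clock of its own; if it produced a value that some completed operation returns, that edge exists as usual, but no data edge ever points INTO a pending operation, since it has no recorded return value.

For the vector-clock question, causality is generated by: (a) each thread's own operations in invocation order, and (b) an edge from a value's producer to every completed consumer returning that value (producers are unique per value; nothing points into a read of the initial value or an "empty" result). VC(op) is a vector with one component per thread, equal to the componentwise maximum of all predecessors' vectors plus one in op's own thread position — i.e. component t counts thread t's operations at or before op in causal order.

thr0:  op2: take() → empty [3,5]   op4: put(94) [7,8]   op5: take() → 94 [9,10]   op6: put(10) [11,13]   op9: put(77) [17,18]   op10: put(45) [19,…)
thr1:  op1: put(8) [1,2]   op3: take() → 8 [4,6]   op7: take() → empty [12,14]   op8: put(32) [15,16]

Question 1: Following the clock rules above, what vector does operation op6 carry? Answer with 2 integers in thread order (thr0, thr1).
op1 (invocation 1): nothing precedes it; thr1's component alone gives (0, 1)
op2 (invocation 3): nothing precedes it; thr0's component alone gives (1, 0)
op3, invoked 4, takes VC(op1)=(0, 1) under max, adds 1 for thr1 → (0, 2)
op4, invoked 7, takes VC(op2)=(1, 0) under max, adds 1 for thr0 → (2, 0)
op7, invoked 12, takes VC(op3)=(0, 2) under max, adds 1 for thr1 → (0, 3)
op5, invoked 9, takes VC(op4)=(2, 0) under max, adds 1 for thr0 → (3, 0)
op8, invoked 15, takes VC(op7)=(0, 3) under max, adds 1 for thr1 → (0, 4)
op6, invoked 11, takes VC(op5)=(3, 0) under max, adds 1 for thr0 → (4, 0)
op9, invoked 17, takes VC(op6)=(4, 0) under max, adds 1 for thr0 → (5, 0)
op10, invoked 19, takes VC(op9)=(5, 0) under max, adds 1 for thr0 → (6, 0)
target: VC(op6) = (4, 0)

(4, 0)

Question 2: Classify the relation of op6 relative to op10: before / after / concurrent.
op6 spans [11,13], op10 spans [19,…)
resp(op6)=13 < inv(op10)=19

before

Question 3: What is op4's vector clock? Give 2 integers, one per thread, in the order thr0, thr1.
root op op1, invoked 1: fresh clock plus thr1's own tick → (0, 1)
root op op2, invoked 3: fresh clock plus thr0's own tick → (1, 0)
merge at op3 (invoked 4): VC(op1)=(0, 1), own-thread bump on thr1 → (0, 2)
merge at op4 (invoked 7): VC(op2)=(1, 0), own-thread bump on thr0 → (2, 0)
merge at op7 (invoked 12): VC(op3)=(0, 2), own-thread bump on thr1 → (0, 3)
merge at op5 (invoked 9): VC(op4)=(2, 0), own-thread bump on thr0 → (3, 0)
merge at op8 (invoked 15): VC(op7)=(0, 3), own-thread bump on thr1 → (0, 4)
merge at op6 (invoked 11): VC(op5)=(3, 0), own-thread bump on thr0 → (4, 0)
merge at op9 (invoked 17): VC(op6)=(4, 0), own-thread bump on thr0 → (5, 0)
merge at op10 (invoked 19): VC(op9)=(5, 0), own-thread bump on thr0 → (6, 0)
target: VC(op4) = (2, 0)

(2, 0)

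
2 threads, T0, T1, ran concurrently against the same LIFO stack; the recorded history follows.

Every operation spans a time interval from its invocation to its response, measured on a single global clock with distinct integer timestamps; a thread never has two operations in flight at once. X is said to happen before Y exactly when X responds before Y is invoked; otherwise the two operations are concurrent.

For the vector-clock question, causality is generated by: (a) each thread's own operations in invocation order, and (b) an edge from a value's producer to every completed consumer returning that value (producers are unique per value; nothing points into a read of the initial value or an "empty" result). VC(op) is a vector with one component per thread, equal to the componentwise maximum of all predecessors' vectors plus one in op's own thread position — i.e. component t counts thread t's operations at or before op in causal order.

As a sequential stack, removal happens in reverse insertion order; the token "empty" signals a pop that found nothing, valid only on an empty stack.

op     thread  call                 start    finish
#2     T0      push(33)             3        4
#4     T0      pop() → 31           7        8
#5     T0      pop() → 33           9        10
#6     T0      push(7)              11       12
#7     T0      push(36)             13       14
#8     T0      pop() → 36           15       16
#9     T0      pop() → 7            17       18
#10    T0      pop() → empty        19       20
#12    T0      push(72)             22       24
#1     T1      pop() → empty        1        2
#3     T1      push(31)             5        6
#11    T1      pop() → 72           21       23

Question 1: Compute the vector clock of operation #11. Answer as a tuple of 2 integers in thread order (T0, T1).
VC(#1, invoked at 1): no causal predecessors; +1 on T1 → (0, 1)
VC(#2, invoked at 3): no causal predecessors; +1 on T0 → (1, 0)
invoked at 5, #3 merges VC(#1)=(0, 1) and bumps T1's slot → (0, 2)
invoked at 7, #4 merges VC(#2)=(1, 0), VC(#3)=(0, 2) and bumps T0's slot → (2, 2)
invoked at 9, #5 merges VC(#2)=(1, 0), VC(#4)=(2, 2) and bumps T0's slot → (3, 2)
invoked at 11, #6 merges VC(#5)=(3, 2) and bumps T0's slot → (4, 2)
invoked at 13, #7 merges VC(#6)=(4, 2) and bumps T0's slot → (5, 2)
invoked at 15, #8 merges VC(#7)=(5, 2) and bumps T0's slot → (6, 2)
invoked at 17, #9 merges VC(#6)=(4, 2), VC(#8)=(6, 2) and bumps T0's slot → (7, 2)
invoked at 19, #10 merges VC(#9)=(7, 2) and bumps T0's slot → (8, 2)
invoked at 22, #12 merges VC(#10)=(8, 2) and bumps T0's slot → (9, 2)
invoked at 21, #11 merges VC(#3)=(0, 2), VC(#12)=(9, 2) and bumps T1's slot → (9, 3)
target: VC(#11) = (9, 3)

(9, 3)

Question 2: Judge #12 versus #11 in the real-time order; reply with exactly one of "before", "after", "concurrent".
#12 spans [22,24], #11 spans [21,23]
the intervals overlap in both directions

concurrent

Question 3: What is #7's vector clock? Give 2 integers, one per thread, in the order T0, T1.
root op #1, invoked 1: fresh clock plus T1's own tick → (0, 1)
root op #2, invoked 3: fresh clock plus T0's own tick → (1, 0)
#3 (invocation 5): componentwise max over VC(#1)=(0, 1), +1 at T1, giving (0, 2)
#4 (invocation 7): componentwise max over VC(#2)=(1, 0), VC(#3)=(0, 2), +1 at T0, giving (2, 2)
#5 (invocation 9): componentwise max over VC(#2)=(1, 0), VC(#4)=(2, 2), +1 at T0, giving (3, 2)
#6 (invocation 11): componentwise max over VC(#5)=(3, 2), +1 at T0, giving (4, 2)
#7 (invocation 13): componentwise max over VC(#6)=(4, 2), +1 at T0, giving (5, 2)
#8 (invocation 15): componentwise max over VC(#7)=(5, 2), +1 at T0, giving (6, 2)
#9 (invocation 17): componentwise max over VC(#6)=(4, 2), VC(#8)=(6, 2), +1 at T0, giving (7, 2)
#10 (invocation 19): componentwise max over VC(#9)=(7, 2), +1 at T0, giving (8, 2)
#12 (invocation 22): componentwise max over VC(#10)=(8, 2), +1 at T0, giving (9, 2)
#11 (invocation 21): componentwise max over VC(#3)=(0, 2), VC(#12)=(9, 2), +1 at T1, giving (9, 3)
target: VC(#7) = (5, 2)

(5, 2)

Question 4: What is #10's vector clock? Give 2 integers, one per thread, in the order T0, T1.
no predecessors for #1 (invoked 1): T1 increments from zero → (0, 1)
no predecessors for #2 (invoked 3): T0 increments from zero → (1, 0)
#3, invoked 5, takes VC(#1)=(0, 1) under max, adds 1 for T1 → (0, 2)
#4, invoked 7, takes VC(#2)=(1, 0), VC(#3)=(0, 2) under max, adds 1 for T0 → (2, 2)
#5, invoked 9, takes VC(#2)=(1, 0), VC(#4)=(2, 2) under max, adds 1 for T0 → (3, 2)
#6, invoked 11, takes VC(#5)=(3, 2) under max, adds 1 for T0 → (4, 2)
#7, invoked 13, takes VC(#6)=(4, 2) under max, adds 1 for T0 → (5, 2)
#8, invoked 15, takes VC(#7)=(5, 2) under max, adds 1 for T0 → (6, 2)
#9, invoked 17, takes VC(#6)=(4, 2), VC(#8)=(6, 2) under max, adds 1 for T0 → (7, 2)
#10, invoked 19, takes VC(#9)=(7, 2) under max, adds 1 for T0 → (8, 2)
#12, invoked 22, takes VC(#10)=(8, 2) under max, adds 1 for T0 → (9, 2)
#11, invoked 21, takes VC(#3)=(0, 2), VC(#12)=(9, 2) under max, adds 1 for T1 → (9, 3)
target: VC(#10) = (8, 2)

(8, 2)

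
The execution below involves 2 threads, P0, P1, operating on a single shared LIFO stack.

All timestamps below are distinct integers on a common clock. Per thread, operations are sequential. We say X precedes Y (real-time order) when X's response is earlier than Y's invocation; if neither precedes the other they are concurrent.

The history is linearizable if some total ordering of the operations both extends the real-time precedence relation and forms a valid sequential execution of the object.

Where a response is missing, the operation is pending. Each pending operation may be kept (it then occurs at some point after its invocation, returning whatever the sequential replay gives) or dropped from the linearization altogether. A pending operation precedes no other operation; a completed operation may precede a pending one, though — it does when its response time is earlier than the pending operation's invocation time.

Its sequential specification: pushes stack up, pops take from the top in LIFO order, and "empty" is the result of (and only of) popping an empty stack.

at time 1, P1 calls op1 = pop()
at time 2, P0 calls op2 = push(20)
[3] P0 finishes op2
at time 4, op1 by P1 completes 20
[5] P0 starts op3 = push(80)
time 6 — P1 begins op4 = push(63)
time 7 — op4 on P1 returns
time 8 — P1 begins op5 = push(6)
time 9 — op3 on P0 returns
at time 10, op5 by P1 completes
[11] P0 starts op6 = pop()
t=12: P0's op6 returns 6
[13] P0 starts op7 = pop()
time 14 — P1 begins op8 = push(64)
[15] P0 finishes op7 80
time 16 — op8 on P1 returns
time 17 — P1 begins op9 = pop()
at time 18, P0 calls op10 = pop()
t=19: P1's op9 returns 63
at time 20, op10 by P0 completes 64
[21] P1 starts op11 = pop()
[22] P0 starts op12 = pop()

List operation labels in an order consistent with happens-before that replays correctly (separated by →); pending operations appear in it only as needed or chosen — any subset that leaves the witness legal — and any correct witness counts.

op2 → op1 → op4 → op3 → op5 → op6 → op7 → op8 → op10 → op9

step 1: op2 push(20) — stack <20>
step 2: op1 pop() → 20 — stack <>
step 3: op4 push(63) — stack <63>
step 4: op3 push(80) — stack <63,80>
step 5: op5 push(6) — stack <63,80,6>
step 6: op6 pop() → 6 — stack <63,80>
step 7: op7 pop() → 80 — stack <63>
step 8: op8 push(64) — stack <63,64>
step 9: op10 pop() → 64 — stack <63>
step 10: op9 pop() → 63 — stack <>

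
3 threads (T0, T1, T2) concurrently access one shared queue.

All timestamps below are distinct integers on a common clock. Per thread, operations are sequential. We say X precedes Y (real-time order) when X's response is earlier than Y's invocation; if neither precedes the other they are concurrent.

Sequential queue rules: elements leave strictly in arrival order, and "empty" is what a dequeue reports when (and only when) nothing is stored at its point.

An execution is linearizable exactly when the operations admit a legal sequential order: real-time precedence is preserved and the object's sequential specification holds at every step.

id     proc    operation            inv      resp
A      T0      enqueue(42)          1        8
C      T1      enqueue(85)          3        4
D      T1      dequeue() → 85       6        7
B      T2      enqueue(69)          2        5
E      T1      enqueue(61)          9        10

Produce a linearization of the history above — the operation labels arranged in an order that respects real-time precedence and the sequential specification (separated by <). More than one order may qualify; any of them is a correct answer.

C < A < B < D < E

after step 1 (C enqueue(85)): queue <85>
after step 2 (A enqueue(42)): queue <85,42>
after step 3 (B enqueue(69)): queue <85,42,69>
after step 4 (D dequeue() → 85): queue <42,69>
after step 5 (E enqueue(61)): queue <42,69,61>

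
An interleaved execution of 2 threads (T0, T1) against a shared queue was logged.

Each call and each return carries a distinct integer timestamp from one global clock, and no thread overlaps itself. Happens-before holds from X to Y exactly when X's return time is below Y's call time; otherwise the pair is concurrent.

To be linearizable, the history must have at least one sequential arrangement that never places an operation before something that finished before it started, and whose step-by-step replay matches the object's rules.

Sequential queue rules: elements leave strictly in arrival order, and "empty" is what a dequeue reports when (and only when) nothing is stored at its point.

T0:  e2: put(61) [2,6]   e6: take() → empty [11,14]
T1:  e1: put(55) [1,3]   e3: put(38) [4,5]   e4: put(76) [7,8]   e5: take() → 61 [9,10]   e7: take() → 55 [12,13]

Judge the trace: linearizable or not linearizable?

events 1..13 are fine; event 14 — the response of e6 at time 14 — makes the prefix non-linearizable
the 7 completed operations admit 6 real-time orders; each fails the queue replay
for example e1, e2, e3, e4, e5, e6, e7 fails at step 5: e5 take() → 61 is not legal there
for example e1, e2, e3, e4, e5, e7, e6 fails at step 5: e5 take() → 61 is not legal there

not linearizable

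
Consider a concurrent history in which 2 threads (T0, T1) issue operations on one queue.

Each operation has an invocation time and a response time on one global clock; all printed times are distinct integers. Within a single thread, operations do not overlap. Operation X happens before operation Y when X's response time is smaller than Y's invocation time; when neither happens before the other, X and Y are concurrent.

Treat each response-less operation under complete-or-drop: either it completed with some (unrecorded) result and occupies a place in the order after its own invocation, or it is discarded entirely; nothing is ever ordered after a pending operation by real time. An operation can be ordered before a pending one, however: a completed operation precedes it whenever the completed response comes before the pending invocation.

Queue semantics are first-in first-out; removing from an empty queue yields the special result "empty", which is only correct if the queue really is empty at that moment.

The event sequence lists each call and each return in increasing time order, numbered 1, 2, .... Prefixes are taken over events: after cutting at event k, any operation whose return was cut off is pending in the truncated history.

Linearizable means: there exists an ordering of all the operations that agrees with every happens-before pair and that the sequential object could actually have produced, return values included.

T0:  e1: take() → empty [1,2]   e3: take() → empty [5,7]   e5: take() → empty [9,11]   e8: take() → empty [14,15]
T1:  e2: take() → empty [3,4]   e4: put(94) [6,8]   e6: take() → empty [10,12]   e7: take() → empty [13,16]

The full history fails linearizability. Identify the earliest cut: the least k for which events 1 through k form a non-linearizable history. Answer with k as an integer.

12

a valid linearization of events 1..11 exists, for instance e1, e2, e3, e4, e6, e5:
1. e1 take() → empty, leaving queue <>
2. e2 take() → empty, leaving queue <>
3. e3 take() → empty, leaving queue <>
4. e4 put(94), leaving queue <94>
5. e6 take() (pending, included), leaving queue <>
6. e5 take() → empty, leaving queue <>
with event 12 included (e6 responding at time 12), all real-time-consistent orders fail
sample order e1, e2, e3, e4, e5, e6 stalls at step 5 — e5 take() → empty has no legal effect
sample order e1, e2, e3, e4, e6, e5 stalls at step 5 — e6 take() → empty has no legal effect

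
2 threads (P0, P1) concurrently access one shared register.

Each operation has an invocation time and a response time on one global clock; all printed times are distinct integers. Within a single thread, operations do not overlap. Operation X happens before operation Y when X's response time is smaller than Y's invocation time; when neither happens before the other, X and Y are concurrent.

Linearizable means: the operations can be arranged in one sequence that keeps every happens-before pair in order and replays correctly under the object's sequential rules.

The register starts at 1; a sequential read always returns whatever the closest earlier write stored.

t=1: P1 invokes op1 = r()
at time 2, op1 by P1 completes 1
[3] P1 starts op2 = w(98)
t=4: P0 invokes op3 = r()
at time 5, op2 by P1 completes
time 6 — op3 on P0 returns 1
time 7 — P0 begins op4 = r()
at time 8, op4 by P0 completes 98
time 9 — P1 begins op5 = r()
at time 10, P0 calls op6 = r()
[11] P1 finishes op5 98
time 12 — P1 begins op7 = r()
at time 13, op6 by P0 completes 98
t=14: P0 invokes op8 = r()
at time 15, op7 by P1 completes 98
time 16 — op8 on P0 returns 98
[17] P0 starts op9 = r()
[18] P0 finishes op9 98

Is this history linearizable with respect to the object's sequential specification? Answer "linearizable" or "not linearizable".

a witness: op1, op3, op2, op4, op5, op6, op7, op8, op9
step 1: op1 r() → 1 — value 1
step 2: op3 r() → 1 — value 1
step 3: op2 w(98) — value 98
step 4: op4 r() → 98 — value 98
step 5: op5 r() → 98 — value 98
step 6: op6 r() → 98 — value 98
step 7: op7 r() → 98 — value 98
step 8: op8 r() → 98 — value 98
step 9: op9 r() → 98 — value 98

linearizable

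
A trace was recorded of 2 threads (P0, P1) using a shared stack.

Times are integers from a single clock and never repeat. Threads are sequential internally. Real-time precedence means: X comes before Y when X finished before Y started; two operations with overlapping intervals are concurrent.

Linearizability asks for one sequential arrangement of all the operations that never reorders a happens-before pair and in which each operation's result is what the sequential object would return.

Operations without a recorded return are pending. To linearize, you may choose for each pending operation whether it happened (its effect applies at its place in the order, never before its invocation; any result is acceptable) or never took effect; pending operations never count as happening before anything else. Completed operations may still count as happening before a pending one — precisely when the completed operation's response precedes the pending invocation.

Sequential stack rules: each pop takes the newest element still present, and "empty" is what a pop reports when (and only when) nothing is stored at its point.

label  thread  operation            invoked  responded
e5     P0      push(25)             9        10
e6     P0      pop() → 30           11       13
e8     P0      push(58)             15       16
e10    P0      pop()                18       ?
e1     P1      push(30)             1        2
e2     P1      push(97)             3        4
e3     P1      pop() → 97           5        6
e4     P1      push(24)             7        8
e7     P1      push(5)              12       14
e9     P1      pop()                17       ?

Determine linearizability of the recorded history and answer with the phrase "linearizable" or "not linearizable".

not linearizable

cut after 12 events: linearizable; cut after 13 events (e6 responds, time 13): not linearizable
one real-time candidate order over the 6 completed operations — the stack replay rejects it
every completion of the 1 pending operation (e7) was checked; none linearizes
sample order e1, e2, e3, e4, e5, e6 (pending dropped) stalls at step 6 — e6 pop() → 30 has no legal effect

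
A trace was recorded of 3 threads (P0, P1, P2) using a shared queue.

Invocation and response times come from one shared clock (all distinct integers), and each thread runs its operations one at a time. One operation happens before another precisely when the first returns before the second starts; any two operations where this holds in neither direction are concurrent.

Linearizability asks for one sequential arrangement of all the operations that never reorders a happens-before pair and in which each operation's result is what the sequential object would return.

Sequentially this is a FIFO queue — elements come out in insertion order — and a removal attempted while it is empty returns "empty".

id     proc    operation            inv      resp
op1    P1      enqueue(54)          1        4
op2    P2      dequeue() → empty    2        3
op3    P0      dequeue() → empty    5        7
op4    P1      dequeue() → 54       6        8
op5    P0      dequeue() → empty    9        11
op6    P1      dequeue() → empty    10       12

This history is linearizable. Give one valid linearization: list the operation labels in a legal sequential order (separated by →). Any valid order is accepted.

op2 → op1 → op4 → op3 → op5 → op6

step 1: op2 dequeue() → empty — queue <>
step 2: op1 enqueue(54) — queue <54>
step 3: op4 dequeue() → 54 — queue <>
step 4: op3 dequeue() → empty — queue <>
step 5: op5 dequeue() → empty — queue <>
step 6: op6 dequeue() → empty — queue <>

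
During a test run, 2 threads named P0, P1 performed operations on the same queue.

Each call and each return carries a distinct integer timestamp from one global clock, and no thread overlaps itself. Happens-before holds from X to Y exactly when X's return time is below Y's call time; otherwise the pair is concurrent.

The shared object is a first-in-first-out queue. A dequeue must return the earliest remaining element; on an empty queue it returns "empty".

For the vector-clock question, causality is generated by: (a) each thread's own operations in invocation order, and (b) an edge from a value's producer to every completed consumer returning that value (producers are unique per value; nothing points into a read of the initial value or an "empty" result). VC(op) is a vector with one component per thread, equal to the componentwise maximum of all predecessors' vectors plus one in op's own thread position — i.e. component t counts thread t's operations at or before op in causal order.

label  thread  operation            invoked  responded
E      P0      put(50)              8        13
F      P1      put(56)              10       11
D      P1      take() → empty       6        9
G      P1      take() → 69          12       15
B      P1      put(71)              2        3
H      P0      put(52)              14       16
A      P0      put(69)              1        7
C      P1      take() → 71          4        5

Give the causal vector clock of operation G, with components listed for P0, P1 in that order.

(1, 5)

B (invocation 2): nothing precedes it; P1's component alone gives (0, 1)
A (invocation 1): nothing precedes it; P0's component alone gives (1, 0)
C, invoked 4, takes VC(B)=(0, 1) under max, adds 1 for P1 → (0, 2)
E, invoked 8, takes VC(A)=(1, 0) under max, adds 1 for P0 → (2, 0)
D, invoked 6, takes VC(C)=(0, 2) under max, adds 1 for P1 → (0, 3)
H, invoked 14, takes VC(E)=(2, 0) under max, adds 1 for P0 → (3, 0)
F, invoked 10, takes VC(D)=(0, 3) under max, adds 1 for P1 → (0, 4)
G, invoked 12, takes VC(A)=(1, 0), VC(F)=(0, 4) under max, adds 1 for P1 → (1, 5)
target: VC(G) = (1, 5)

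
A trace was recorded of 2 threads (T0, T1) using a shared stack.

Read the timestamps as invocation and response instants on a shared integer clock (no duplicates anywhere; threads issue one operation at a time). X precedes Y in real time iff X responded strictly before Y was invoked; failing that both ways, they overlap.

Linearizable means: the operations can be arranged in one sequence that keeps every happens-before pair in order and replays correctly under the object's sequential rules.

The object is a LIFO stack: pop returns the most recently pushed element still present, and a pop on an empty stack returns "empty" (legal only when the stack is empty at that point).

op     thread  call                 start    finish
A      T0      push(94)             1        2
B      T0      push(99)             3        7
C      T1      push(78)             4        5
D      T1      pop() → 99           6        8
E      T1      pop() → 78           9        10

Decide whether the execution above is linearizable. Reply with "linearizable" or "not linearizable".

linearizable

witness order: A, C, B, D, E
after step 1 (A push(94)): stack <94>
after step 2 (C push(78)): stack <94,78>
after step 3 (B push(99)): stack <94,78,99>
after step 4 (D pop() → 99): stack <94,78>
after step 5 (E pop() → 78): stack <94>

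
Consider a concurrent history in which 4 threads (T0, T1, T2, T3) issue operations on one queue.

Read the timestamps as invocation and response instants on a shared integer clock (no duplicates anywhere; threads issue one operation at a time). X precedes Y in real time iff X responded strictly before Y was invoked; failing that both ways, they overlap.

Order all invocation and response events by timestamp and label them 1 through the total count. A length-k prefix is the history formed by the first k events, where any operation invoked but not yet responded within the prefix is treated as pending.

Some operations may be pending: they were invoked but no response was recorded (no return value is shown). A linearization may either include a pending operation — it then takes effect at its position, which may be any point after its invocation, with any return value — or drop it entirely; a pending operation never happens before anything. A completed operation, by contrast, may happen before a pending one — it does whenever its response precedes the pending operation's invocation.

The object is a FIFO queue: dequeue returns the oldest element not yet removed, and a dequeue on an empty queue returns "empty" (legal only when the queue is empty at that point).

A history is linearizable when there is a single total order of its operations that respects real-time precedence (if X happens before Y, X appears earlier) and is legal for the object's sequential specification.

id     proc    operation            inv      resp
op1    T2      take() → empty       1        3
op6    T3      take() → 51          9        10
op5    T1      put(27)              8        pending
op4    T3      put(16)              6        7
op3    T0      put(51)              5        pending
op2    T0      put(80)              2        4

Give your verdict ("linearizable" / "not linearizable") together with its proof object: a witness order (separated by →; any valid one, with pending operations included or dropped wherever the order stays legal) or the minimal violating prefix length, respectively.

not linearizable — minimal violating prefix: 10 events

the violation lands at event 10, op6's response at time 10: events 1..9 linearize, events 1..10 do not
every one of the 2 real-time-consistent orders over 4 completed queue ops fails the sequential spec
every completion of the 2 pending operations (op3, op5) was checked; none linearizes
sample order op1, op2, op4, op6 (pending dropped) stalls at step 4 — op6 take() → 51 has no legal effect
sample order op2, op1, op4, op6 (pending dropped) stalls at step 2 — op1 take() → empty has no legal effect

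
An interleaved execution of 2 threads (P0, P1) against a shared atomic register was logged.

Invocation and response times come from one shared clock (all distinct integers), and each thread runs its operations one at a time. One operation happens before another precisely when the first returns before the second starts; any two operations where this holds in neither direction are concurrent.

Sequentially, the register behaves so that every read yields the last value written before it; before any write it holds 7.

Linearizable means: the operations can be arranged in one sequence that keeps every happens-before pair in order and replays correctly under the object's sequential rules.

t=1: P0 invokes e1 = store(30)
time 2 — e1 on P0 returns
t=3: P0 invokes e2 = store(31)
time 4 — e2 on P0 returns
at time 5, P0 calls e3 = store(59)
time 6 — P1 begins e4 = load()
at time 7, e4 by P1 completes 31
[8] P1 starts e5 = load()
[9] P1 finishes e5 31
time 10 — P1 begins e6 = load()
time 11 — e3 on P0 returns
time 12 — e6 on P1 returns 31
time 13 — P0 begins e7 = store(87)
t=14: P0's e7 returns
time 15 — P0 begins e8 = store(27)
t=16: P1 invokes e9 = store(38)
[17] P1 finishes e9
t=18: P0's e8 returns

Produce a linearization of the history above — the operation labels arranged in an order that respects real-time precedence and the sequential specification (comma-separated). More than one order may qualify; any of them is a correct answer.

1. e1 store(30), leaving value 30
2. e2 store(31), leaving value 31
3. e4 load() → 31, leaving value 31
4. e5 load() → 31, leaving value 31
5. e6 load() → 31, leaving value 31
6. e3 store(59), leaving value 59
7. e7 store(87), leaving value 87
8. e8 store(27), leaving value 27
9. e9 store(38), leaving value 38

e1, e2, e4, e5, e6, e3, e7, e8, e9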